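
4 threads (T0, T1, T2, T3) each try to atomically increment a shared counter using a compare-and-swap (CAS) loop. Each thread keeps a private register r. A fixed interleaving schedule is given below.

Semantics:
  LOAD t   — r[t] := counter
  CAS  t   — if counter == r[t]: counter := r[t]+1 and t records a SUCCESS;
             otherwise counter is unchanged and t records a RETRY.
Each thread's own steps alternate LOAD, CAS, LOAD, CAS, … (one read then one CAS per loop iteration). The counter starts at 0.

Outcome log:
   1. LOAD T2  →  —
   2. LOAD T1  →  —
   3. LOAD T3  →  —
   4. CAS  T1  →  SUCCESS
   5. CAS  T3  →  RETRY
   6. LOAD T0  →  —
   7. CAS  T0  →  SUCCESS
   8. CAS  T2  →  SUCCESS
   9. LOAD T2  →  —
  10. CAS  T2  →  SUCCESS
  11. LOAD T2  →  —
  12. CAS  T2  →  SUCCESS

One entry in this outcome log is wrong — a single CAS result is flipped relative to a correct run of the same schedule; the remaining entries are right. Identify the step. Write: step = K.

step = 8

Reference trace:
[1] T2.load  rd  (counter 0, T2.r 0)
[2] T1.load  rd  (counter 0, T1.r 0)
[3] T3.load  rd  (counter 0, T3.r 0)
[4] T1.cas  hit  (counter 1, T1.r 0)
[5] T3.cas  miss  (counter 1, T3.r 0)
[6] T0.load  rd  (counter 1, T0.r 1)
[7] T0.cas  hit  (counter 2, T0.r 1)
[8] T2.cas  miss  (counter 2, T2.r 0)
[9] T2.load  rd  (counter 2, T2.r 2)
[10] T2.cas  hit  (counter 3, T2.r 2)
[11] T2.load  rd  (counter 3, T2.r 3)
[12] T2.cas  hit  (counter 4, T2.r 3)
Flip is step 8.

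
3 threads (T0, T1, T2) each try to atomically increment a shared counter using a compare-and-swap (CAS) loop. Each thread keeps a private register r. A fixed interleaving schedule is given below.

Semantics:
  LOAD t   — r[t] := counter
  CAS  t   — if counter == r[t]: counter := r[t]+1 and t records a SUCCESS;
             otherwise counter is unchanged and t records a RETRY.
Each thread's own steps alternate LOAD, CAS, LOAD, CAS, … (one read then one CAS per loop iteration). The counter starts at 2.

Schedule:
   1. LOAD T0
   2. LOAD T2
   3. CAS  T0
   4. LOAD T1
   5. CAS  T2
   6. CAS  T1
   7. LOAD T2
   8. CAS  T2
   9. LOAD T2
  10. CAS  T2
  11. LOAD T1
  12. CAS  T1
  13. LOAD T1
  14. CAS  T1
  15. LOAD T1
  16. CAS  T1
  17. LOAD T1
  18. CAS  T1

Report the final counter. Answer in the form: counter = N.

1. LOAD T0 → mem=2 r[T0]=2 [LOAD]
2. LOAD T2 → mem=2 r[T2]=2 [LOAD]
3. CAS T0 → mem=3 r[T0]=2 [OK]
4. LOAD T1 → mem=3 r[T1]=3 [LOAD]
5. CAS T2 → mem=3 r[T2]=2 [RETRY]
6. CAS T1 → mem=4 r[T1]=3 [OK]
7. LOAD T2 → mem=4 r[T2]=4 [LOAD]
8. CAS T2 → mem=5 r[T2]=4 [OK]
9. LOAD T2 → mem=5 r[T2]=5 [LOAD]
10. CAS T2 → mem=6 r[T2]=5 [OK]
11. LOAD T1 → mem=6 r[T1]=6 [LOAD]
12. CAS T1 → mem=7 r[T1]=6 [OK]
13. LOAD T1 → mem=7 r[T1]=7 [LOAD]
14. CAS T1 → mem=8 r[T1]=7 [OK]
15. LOAD T1 → mem=8 r[T1]=8 [LOAD]
16. CAS T1 → mem=9 r[T1]=8 [OK]
17. LOAD T1 → mem=9 r[T1]=9 [LOAD]
18. CAS T1 → mem=10 r[T1]=9 [OK]

counter = 10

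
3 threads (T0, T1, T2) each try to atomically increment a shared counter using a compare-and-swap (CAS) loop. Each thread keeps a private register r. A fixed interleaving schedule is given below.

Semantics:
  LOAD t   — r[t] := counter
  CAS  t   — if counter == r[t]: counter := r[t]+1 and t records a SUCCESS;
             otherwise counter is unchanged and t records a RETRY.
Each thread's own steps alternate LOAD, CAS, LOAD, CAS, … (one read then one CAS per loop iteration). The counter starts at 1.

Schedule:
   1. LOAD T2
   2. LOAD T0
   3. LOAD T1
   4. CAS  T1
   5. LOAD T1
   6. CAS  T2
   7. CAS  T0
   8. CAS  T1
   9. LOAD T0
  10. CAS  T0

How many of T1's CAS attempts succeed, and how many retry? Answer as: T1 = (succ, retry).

T1 = (2, 0)

1. LOAD T2 → mem=1 r[T2]=1 [LOAD]
2. LOAD T0 → mem=1 r[T0]=1 [LOAD]
3. LOAD T1 → mem=1 r[T1]=1 [LOAD]
4. CAS T1 → mem=2 r[T1]=1 [OK]
5. LOAD T1 → mem=2 r[T1]=2 [LOAD]
6. CAS T2 → mem=2 r[T2]=1 [RETRY]
7. CAS T0 → mem=2 r[T0]=1 [RETRY]
8. CAS T1 → mem=3 r[T1]=2 [OK]
9. LOAD T0 → mem=3 r[T0]=3 [LOAD]
10. CAS T0 → mem=4 r[T0]=3 [OK]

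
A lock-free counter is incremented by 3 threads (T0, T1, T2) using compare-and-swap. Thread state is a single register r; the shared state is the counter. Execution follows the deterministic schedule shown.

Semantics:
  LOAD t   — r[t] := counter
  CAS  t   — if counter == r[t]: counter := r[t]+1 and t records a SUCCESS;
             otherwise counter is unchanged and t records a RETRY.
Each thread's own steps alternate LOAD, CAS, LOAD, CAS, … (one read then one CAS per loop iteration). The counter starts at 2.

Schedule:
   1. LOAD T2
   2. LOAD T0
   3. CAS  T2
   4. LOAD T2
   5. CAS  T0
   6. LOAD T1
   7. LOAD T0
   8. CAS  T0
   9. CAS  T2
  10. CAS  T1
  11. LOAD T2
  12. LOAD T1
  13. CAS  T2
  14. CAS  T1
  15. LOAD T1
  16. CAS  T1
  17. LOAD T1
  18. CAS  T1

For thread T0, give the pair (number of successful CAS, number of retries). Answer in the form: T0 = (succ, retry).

T0 = (1, 1)

   1) LOAD T2:  M=2  r_T2=2
   2) LOAD T0:  M=2  r_T0=2
   3) CAS  T2:  M=3  r_T2=2 ✓
   4) LOAD T2:  M=3  r_T2=3
   5) CAS  T0:  M=3  r_T0=2 ✗
   6) LOAD T1:  M=3  r_T1=3
   7) LOAD T0:  M=3  r_T0=3
   8) CAS  T0:  M=4  r_T0=3 ✓
   9) CAS  T2:  M=4  r_T2=3 ✗
  10) CAS  T1:  M=4  r_T1=3 ✗
  11) LOAD T2:  M=4  r_T2=4
  12) LOAD T1:  M=4  r_T1=4
  13) CAS  T2:  M=5  r_T2=4 ✓
  14) CAS  T1:  M=5  r_T1=4 ✗
  15) LOAD T1:  M=5  r_T1=5
  16) CAS  T1:  M=6  r_T1=5 ✓
  17) LOAD T1:  M=6  r_T1=6
  18) CAS  T1:  M=7  r_T1=6 ✓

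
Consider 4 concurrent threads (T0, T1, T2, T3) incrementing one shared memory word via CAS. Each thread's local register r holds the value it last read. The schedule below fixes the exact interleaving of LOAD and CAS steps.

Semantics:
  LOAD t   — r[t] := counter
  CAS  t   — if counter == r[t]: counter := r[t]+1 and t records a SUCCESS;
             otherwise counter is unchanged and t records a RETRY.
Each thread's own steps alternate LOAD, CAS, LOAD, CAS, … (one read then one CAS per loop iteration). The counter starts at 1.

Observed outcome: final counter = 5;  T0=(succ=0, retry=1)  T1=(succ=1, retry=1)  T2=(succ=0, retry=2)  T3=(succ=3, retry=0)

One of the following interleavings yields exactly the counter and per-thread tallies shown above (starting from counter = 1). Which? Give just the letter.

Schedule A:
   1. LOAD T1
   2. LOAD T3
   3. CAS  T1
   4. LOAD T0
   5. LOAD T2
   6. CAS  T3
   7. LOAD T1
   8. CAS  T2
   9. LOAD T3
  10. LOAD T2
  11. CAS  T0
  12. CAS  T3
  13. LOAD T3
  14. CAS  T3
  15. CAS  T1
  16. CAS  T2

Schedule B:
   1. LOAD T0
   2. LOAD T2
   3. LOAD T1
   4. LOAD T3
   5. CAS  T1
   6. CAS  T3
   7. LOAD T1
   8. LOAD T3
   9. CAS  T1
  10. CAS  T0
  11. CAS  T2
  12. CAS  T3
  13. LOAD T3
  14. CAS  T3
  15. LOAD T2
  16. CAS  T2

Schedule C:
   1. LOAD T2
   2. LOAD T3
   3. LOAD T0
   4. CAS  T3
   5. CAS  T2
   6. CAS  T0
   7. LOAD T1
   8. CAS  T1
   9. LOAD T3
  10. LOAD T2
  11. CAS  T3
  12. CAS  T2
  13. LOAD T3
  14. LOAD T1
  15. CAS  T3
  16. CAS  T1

Run C:
#1 T2 reads 1
#2 T3 reads 1
#3 T0 reads 1
#4 T3 CAS(1→2) writes; counter now 2
#5 T2 CAS(1→2) fails; counter now 2
#6 T0 CAS(1→2) fails; counter now 2
#7 T1 reads 2
#8 T1 CAS(2→3) writes; counter now 3
#9 T3 reads 3
#10 T2 reads 3
#11 T3 CAS(3→4) writes; counter now 4
#12 T2 CAS(3→4) fails; counter now 4
#13 T3 reads 4
#14 T1 reads 4
#15 T3 CAS(4→5) writes; counter now 5
#16 T1 CAS(4→5) fails; counter now 5

C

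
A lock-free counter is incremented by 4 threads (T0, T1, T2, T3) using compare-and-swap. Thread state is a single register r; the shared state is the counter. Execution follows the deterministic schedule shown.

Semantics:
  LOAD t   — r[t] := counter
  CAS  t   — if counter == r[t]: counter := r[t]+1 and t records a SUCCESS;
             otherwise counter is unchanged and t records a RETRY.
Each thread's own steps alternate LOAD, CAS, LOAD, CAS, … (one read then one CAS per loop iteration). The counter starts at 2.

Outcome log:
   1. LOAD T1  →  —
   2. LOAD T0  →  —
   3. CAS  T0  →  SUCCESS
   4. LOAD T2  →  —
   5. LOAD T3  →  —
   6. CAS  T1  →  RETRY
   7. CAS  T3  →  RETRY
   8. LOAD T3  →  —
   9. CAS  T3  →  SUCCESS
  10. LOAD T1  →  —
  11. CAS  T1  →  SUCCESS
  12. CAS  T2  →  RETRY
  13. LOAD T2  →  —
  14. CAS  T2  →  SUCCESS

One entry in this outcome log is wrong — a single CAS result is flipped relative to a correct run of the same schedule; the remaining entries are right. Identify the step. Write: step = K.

step = 7

Correct run:
T1 LOAD — after: cnt=2, r=2 — load
T0 LOAD — after: cnt=2, r=2 — load
T0 CAS — after: cnt=3, r=2 — ok
T2 LOAD — after: cnt=3, r=3 — load
T3 LOAD — after: cnt=3, r=3 — load
T1 CAS — after: cnt=3, r=2 — retry
T3 CAS — after: cnt=4, r=3 — ok
T3 LOAD — after: cnt=4, r=4 — load
T3 CAS — after: cnt=5, r=4 — ok
T1 LOAD — after: cnt=5, r=5 — load
T1 CAS — after: cnt=6, r=5 — ok
T2 CAS — after: cnt=6, r=3 — retry
T2 LOAD — after: cnt=6, r=6 — load
T2 CAS — after: cnt=7, r=6 — ok
Mismatch at 7.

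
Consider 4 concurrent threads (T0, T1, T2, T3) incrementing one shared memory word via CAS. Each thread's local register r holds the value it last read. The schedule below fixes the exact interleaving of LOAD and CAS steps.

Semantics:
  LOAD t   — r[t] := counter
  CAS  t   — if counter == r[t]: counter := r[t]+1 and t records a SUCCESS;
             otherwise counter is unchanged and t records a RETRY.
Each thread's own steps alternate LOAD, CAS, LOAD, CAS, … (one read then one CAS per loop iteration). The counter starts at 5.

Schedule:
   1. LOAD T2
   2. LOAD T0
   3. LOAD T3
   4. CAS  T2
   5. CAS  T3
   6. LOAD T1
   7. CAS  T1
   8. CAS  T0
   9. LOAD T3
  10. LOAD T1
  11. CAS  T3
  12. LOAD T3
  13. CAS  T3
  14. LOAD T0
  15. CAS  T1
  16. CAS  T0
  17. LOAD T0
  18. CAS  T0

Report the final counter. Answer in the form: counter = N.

counter = 11

[1] T2.load  rd  (counter 5, T2.r 5)
[2] T0.load  rd  (counter 5, T0.r 5)
[3] T3.load  rd  (counter 5, T3.r 5)
[4] T2.cas  hit  (counter 6, T2.r 5)
[5] T3.cas  miss  (counter 6, T3.r 5)
[6] T1.load  rd  (counter 6, T1.r 6)
[7] T1.cas  hit  (counter 7, T1.r 6)
[8] T0.cas  miss  (counter 7, T0.r 5)
[9] T3.load  rd  (counter 7, T3.r 7)
[10] T1.load  rd  (counter 7, T1.r 7)
[11] T3.cas  hit  (counter 8, T3.r 7)
[12] T3.load  rd  (counter 8, T3.r 8)
[13] T3.cas  hit  (counter 9, T3.r 8)
[14] T0.load  rd  (counter 9, T0.r 9)
[15] T1.cas  miss  (counter 9, T1.r 7)
[16] T0.cas  hit  (counter 10, T0.r 9)
[17] T0.load  rd  (counter 10, T0.r 10)
[18] T0.cas  hit  (counter 11, T0.r 10)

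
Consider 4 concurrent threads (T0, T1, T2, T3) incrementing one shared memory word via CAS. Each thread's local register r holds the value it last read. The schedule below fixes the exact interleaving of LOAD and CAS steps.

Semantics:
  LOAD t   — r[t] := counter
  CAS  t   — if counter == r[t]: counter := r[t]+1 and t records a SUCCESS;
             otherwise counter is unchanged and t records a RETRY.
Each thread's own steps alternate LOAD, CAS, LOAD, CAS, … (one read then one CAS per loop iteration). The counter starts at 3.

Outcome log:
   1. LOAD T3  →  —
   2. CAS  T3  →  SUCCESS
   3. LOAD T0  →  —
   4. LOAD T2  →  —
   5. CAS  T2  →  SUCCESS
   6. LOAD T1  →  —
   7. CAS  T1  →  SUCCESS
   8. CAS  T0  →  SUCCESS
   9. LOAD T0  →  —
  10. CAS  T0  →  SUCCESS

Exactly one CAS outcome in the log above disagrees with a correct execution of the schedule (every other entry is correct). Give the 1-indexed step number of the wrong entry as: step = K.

step = 8

Reference trace:
1. LOAD T3 → mem=3 r[T3]=3 [LOAD]
2. CAS T3 → mem=4 r[T3]=3 [OK]
3. LOAD T0 → mem=4 r[T0]=4 [LOAD]
4. LOAD T2 → mem=4 r[T2]=4 [LOAD]
5. CAS T2 → mem=5 r[T2]=4 [OK]
6. LOAD T1 → mem=5 r[T1]=5 [LOAD]
7. CAS T1 → mem=6 r[T1]=5 [OK]
8. CAS T0 → mem=6 r[T0]=4 [RETRY]
9. LOAD T0 → mem=6 r[T0]=6 [LOAD]
10. CAS T0 → mem=7 r[T0]=6 [OK]
Flip is step 8.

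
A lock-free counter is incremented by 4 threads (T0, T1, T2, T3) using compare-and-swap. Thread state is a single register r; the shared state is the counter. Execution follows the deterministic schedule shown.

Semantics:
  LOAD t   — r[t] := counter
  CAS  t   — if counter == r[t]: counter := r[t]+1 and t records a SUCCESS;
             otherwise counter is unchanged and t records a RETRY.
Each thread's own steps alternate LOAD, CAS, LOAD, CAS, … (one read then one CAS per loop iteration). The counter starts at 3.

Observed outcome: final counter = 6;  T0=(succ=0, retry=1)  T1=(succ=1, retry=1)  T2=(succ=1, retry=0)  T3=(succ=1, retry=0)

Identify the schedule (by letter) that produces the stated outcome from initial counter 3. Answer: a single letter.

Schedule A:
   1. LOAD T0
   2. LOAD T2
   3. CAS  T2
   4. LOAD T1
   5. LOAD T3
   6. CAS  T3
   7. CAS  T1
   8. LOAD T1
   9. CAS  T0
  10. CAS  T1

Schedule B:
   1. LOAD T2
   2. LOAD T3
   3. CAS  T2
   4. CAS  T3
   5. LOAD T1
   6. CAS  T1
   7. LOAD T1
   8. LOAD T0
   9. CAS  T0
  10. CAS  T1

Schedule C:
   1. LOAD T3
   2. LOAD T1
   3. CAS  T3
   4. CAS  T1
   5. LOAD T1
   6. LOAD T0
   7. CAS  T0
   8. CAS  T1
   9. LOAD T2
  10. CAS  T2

Simulating candidate A:
[1] T0.load  rd  (counter 3, T0.r 3)
[2] T2.load  rd  (counter 3, T2.r 3)
[3] T2.cas  hit  (counter 4, T2.r 3)
[4] T1.load  rd  (counter 4, T1.r 4)
[5] T3.load  rd  (counter 4, T3.r 4)
[6] T3.cas  hit  (counter 5, T3.r 4)
[7] T1.cas  miss  (counter 5, T1.r 4)
[8] T1.load  rd  (counter 5, T1.r 5)
[9] T0.cas  miss  (counter 5, T0.r 3)
[10] T1.cas  hit  (counter 6, T1.r 5)

A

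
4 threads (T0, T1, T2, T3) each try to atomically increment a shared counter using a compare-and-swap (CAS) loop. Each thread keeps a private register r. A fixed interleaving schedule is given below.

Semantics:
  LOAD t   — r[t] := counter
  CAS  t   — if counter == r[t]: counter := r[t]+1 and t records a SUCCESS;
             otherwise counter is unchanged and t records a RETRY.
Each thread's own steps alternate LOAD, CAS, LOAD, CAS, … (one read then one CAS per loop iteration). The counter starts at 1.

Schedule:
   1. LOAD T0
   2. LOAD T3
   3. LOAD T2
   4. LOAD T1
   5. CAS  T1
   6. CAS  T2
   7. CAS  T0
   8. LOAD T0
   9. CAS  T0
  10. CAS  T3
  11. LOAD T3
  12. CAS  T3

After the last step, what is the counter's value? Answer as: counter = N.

counter = 4

step 1: T0 LOAD ⇒ load; ctr=1 reg=1
step 2: T3 LOAD ⇒ load; ctr=1 reg=1
step 3: T2 LOAD ⇒ load; ctr=1 reg=1
step 4: T1 LOAD ⇒ load; ctr=1 reg=1
step 5: T1 CAS ⇒ ok; ctr=2 reg=1
step 6: T2 CAS ⇒ retry; ctr=2 reg=1
step 7: T0 CAS ⇒ retry; ctr=2 reg=1
step 8: T0 LOAD ⇒ load; ctr=2 reg=2
step 9: T0 CAS ⇒ ok; ctr=3 reg=2
step 10: T3 CAS ⇒ retry; ctr=3 reg=1
step 11: T3 LOAD ⇒ load; ctr=3 reg=3
step 12: T3 CAS ⇒ ok; ctr=4 reg=3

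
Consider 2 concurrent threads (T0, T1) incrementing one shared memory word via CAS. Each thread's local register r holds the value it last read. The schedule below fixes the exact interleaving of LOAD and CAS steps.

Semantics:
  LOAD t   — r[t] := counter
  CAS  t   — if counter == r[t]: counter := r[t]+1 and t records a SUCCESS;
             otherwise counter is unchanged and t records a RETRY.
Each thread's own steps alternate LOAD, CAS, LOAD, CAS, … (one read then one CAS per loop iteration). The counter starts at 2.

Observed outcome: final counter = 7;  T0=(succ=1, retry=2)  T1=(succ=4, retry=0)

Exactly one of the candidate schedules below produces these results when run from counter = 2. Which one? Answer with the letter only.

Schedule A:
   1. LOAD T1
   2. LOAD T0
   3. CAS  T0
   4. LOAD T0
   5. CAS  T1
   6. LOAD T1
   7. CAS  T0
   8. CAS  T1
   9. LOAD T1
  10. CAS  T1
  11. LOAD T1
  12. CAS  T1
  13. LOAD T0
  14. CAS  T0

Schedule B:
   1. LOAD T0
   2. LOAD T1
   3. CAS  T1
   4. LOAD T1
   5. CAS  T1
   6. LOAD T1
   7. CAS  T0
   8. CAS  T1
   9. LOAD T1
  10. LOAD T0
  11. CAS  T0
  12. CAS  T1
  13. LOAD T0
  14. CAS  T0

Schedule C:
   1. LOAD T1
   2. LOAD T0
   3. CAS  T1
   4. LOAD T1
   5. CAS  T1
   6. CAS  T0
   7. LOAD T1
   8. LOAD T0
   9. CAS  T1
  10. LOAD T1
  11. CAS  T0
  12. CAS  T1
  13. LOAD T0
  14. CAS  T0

C

Tracing schedule C:
#1 T1 reads 2
#2 T0 reads 2
#3 T1 CAS(2→3) writes; counter now 3
#4 T1 reads 3
#5 T1 CAS(3→4) writes; counter now 4
#6 T0 CAS(2→3) fails; counter now 4
#7 T1 reads 4
#8 T0 reads 4
#9 T1 CAS(4→5) writes; counter now 5
#10 T1 reads 5
#11 T0 CAS(4→5) fails; counter now 5
#12 T1 CAS(5→6) writes; counter now 6
#13 T0 reads 6
#14 T0 CAS(6→7) writes; counter now 7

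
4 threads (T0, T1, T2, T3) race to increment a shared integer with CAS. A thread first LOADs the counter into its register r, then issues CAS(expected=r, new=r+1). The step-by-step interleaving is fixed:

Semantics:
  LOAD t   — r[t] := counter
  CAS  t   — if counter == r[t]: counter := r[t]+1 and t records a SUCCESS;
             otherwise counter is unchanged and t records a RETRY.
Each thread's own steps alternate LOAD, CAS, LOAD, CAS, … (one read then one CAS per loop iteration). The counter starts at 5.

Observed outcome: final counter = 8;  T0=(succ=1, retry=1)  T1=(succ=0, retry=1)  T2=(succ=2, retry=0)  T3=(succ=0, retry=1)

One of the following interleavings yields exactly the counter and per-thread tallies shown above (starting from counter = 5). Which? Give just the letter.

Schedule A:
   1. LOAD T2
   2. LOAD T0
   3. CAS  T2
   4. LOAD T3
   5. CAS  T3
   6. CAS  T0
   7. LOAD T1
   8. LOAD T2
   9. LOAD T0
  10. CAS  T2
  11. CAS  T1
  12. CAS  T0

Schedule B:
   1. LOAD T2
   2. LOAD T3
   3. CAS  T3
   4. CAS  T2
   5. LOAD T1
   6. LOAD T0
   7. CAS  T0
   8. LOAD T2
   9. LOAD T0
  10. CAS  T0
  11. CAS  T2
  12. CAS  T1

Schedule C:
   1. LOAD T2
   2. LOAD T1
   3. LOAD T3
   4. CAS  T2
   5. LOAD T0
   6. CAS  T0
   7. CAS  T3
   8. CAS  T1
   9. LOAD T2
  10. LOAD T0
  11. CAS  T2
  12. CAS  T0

Run C:
[1] T2.load  rd  (counter 5, T2.r 5)
[2] T1.load  rd  (counter 5, T1.r 5)
[3] T3.load  rd  (counter 5, T3.r 5)
[4] T2.cas  hit  (counter 6, T2.r 5)
[5] T0.load  rd  (counter 6, T0.r 6)
[6] T0.cas  hit  (counter 7, T0.r 6)
[7] T3.cas  miss  (counter 7, T3.r 5)
[8] T1.cas  miss  (counter 7, T1.r 5)
[9] T2.load  rd  (counter 7, T2.r 7)
[10] T0.load  rd  (counter 7, T0.r 7)
[11] T2.cas  hit  (counter 8, T2.r 7)
[12] T0.cas  miss  (counter 8, T0.r 7)

C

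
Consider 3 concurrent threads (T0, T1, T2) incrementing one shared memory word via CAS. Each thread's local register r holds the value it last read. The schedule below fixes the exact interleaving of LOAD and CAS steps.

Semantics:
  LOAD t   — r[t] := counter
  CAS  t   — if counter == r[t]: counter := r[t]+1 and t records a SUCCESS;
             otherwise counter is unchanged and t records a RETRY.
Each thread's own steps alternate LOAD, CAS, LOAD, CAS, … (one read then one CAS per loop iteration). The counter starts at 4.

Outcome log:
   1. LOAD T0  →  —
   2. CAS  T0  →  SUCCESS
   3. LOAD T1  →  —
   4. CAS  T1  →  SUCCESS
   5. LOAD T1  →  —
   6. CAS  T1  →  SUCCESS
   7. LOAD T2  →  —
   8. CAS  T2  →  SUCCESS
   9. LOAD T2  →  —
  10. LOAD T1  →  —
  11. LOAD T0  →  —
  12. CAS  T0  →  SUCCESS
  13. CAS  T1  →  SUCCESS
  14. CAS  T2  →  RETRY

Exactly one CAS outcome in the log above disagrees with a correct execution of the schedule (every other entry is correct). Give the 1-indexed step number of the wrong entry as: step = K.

Correct run:
T0 LOAD — after: cnt=4, r=4 — load
T0 CAS — after: cnt=5, r=4 — ok
T1 LOAD — after: cnt=5, r=5 — load
T1 CAS — after: cnt=6, r=5 — ok
T1 LOAD — after: cnt=6, r=6 — load
T1 CAS — after: cnt=7, r=6 — ok
T2 LOAD — after: cnt=7, r=7 — load
T2 CAS — after: cnt=8, r=7 — ok
T2 LOAD — after: cnt=8, r=8 — load
T1 LOAD — after: cnt=8, r=8 — load
T0 LOAD — after: cnt=8, r=8 — load
T0 CAS — after: cnt=9, r=8 — ok
T1 CAS — after: cnt=9, r=8 — retry
T2 CAS — after: cnt=9, r=8 — retry
Log disagrees first at step 13.

step = 13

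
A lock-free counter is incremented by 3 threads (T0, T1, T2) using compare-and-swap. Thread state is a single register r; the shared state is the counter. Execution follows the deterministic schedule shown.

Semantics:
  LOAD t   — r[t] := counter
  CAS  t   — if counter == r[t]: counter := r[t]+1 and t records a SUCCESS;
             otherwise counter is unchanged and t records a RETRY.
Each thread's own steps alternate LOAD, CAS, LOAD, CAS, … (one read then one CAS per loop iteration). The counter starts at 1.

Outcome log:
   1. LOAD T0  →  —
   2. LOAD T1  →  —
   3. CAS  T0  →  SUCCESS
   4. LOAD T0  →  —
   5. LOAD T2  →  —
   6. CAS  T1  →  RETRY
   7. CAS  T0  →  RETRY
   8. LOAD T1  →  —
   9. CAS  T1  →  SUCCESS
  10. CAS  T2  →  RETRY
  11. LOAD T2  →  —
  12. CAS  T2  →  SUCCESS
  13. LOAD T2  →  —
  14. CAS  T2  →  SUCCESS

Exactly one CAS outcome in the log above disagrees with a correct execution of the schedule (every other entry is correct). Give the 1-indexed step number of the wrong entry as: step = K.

step = 7

Re-executing:
1. LOAD T0 → mem=1 r[T0]=1 [LOAD]
2. LOAD T1 → mem=1 r[T1]=1 [LOAD]
3. CAS T0 → mem=2 r[T0]=1 [OK]
4. LOAD T0 → mem=2 r[T0]=2 [LOAD]
5. LOAD T2 → mem=2 r[T2]=2 [LOAD]
6. CAS T1 → mem=2 r[T1]=1 [RETRY]
7. CAS T0 → mem=3 r[T0]=2 [OK]
8. LOAD T1 → mem=3 r[T1]=3 [LOAD]
9. CAS T1 → mem=4 r[T1]=3 [OK]
10. CAS T2 → mem=4 r[T2]=2 [RETRY]
11. LOAD T2 → mem=4 r[T2]=4 [LOAD]
12. CAS T2 → mem=5 r[T2]=4 [OK]
13. LOAD T2 → mem=5 r[T2]=5 [LOAD]
14. CAS T2 → mem=6 r[T2]=5 [OK]
Log disagrees first at step 7.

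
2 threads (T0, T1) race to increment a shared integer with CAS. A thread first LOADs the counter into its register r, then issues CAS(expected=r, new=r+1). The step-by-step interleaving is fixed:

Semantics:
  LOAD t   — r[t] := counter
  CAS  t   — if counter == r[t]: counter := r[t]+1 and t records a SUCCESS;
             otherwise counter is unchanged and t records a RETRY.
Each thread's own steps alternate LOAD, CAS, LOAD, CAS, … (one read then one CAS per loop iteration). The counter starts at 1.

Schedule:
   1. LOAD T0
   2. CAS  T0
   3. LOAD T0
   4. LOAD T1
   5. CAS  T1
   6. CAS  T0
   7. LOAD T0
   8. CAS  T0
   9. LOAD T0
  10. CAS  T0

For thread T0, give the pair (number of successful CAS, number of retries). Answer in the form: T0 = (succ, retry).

[1] T0.load  rd  (counter 1, T0.r 1)
[2] T0.cas  hit  (counter 2, T0.r 1)
[3] T0.load  rd  (counter 2, T0.r 2)
[4] T1.load  rd  (counter 2, T1.r 2)
[5] T1.cas  hit  (counter 3, T1.r 2)
[6] T0.cas  miss  (counter 3, T0.r 2)
[7] T0.load  rd  (counter 3, T0.r 3)
[8] T0.cas  hit  (counter 4, T0.r 3)
[9] T0.load  rd  (counter 4, T0.r 4)
[10] T0.cas  hit  (counter 5, T0.r 4)

T0 = (3, 1)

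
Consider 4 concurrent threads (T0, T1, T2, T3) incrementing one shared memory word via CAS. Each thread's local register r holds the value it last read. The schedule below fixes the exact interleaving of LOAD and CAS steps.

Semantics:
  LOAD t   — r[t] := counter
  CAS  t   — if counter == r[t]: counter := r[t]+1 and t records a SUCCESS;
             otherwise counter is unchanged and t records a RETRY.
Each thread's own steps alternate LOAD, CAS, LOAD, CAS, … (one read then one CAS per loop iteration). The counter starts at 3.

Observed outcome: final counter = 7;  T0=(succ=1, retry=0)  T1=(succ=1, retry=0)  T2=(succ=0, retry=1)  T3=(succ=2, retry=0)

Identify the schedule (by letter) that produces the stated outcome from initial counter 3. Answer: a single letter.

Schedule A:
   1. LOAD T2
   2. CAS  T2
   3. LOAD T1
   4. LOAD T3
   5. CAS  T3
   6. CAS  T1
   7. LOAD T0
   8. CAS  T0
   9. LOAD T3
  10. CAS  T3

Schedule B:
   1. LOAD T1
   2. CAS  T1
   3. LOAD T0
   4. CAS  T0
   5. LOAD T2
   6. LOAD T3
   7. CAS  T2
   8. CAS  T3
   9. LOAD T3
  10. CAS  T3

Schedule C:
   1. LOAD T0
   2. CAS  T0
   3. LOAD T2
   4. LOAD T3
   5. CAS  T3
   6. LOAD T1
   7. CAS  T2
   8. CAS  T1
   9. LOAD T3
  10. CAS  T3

Run C:
#1 T0 reads 3
#2 T0 CAS(3→4) writes; counter now 4
#3 T2 reads 4
#4 T3 reads 4
#5 T3 CAS(4→5) writes; counter now 5
#6 T1 reads 5
#7 T2 CAS(4→5) fails; counter now 5
#8 T1 CAS(5→6) writes; counter now 6
#9 T3 reads 6
#10 T3 CAS(6→7) writes; counter now 7

C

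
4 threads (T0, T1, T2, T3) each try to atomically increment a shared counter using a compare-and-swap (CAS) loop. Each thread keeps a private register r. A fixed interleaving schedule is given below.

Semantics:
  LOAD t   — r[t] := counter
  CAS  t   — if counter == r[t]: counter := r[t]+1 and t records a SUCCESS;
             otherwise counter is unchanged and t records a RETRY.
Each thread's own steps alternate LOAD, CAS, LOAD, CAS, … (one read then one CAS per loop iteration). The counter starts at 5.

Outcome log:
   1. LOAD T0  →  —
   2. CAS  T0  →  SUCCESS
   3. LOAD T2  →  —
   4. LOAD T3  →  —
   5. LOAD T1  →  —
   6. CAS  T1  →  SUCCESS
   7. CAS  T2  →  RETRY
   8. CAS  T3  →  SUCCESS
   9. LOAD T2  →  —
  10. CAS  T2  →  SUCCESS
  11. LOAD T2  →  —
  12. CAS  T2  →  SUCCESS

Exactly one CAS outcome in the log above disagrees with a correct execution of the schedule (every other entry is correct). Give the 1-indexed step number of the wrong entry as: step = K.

Reference trace:
step 1: T0 LOAD ⇒ load; ctr=5 reg=5
step 2: T0 CAS ⇒ ok; ctr=6 reg=5
step 3: T2 LOAD ⇒ load; ctr=6 reg=6
step 4: T3 LOAD ⇒ load; ctr=6 reg=6
step 5: T1 LOAD ⇒ load; ctr=6 reg=6
step 6: T1 CAS ⇒ ok; ctr=7 reg=6
step 7: T2 CAS ⇒ retry; ctr=7 reg=6
step 8: T3 CAS ⇒ retry; ctr=7 reg=6
step 9: T2 LOAD ⇒ load; ctr=7 reg=7
step 10: T2 CAS ⇒ ok; ctr=8 reg=7
step 11: T2 LOAD ⇒ load; ctr=8 reg=8
step 12: T2 CAS ⇒ ok; ctr=9 reg=8
Log disagrees first at step 8.

step = 8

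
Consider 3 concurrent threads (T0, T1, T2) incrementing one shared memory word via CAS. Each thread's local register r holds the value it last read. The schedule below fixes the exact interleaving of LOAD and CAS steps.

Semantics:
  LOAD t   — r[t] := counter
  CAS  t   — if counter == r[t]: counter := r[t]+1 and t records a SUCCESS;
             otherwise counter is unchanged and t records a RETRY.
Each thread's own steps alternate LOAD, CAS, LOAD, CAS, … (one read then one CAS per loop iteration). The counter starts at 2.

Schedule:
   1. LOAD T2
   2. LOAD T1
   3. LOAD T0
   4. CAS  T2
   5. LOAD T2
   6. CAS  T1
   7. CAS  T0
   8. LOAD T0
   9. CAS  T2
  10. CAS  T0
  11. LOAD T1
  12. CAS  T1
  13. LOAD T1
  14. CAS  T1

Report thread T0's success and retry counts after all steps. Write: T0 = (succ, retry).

step 1: T2 LOAD ⇒ load; ctr=2 reg=2
step 2: T1 LOAD ⇒ load; ctr=2 reg=2
step 3: T0 LOAD ⇒ load; ctr=2 reg=2
step 4: T2 CAS ⇒ ok; ctr=3 reg=2
step 5: T2 LOAD ⇒ load; ctr=3 reg=3
step 6: T1 CAS ⇒ retry; ctr=3 reg=2
step 7: T0 CAS ⇒ retry; ctr=3 reg=2
step 8: T0 LOAD ⇒ load; ctr=3 reg=3
step 9: T2 CAS ⇒ ok; ctr=4 reg=3
step 10: T0 CAS ⇒ retry; ctr=4 reg=3
step 11: T1 LOAD ⇒ load; ctr=4 reg=4
step 12: T1 CAS ⇒ ok; ctr=5 reg=4
step 13: T1 LOAD ⇒ load; ctr=5 reg=5
step 14: T1 CAS ⇒ ok; ctr=6 reg=5

T0 = (0, 2)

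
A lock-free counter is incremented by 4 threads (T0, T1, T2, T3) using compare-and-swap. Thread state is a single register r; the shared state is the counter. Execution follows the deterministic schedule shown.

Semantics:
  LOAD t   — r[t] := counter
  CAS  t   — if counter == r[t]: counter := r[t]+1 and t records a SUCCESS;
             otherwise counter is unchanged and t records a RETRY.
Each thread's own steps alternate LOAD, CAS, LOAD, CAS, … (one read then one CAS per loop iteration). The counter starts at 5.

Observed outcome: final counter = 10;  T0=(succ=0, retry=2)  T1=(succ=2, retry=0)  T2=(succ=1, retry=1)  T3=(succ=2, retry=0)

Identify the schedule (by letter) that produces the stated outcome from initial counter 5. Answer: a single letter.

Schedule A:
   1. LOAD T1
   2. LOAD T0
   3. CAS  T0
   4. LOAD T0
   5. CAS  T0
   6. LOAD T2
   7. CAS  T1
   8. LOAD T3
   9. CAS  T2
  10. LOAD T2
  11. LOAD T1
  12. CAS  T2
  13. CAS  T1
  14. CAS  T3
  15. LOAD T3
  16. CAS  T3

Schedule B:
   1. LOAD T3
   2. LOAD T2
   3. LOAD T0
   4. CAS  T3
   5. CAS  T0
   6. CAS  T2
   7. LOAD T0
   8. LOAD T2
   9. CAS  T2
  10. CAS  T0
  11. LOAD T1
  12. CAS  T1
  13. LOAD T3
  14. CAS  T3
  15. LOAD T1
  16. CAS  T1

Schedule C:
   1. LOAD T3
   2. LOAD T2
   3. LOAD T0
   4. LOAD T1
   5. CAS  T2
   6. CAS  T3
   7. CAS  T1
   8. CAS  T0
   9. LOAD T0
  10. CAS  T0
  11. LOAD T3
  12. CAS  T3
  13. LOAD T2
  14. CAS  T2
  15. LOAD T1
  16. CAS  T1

B

Simulating candidate B:
   1) LOAD T3:  M=5  r_T3=5
   2) LOAD T2:  M=5  r_T2=5
   3) LOAD T0:  M=5  r_T0=5
   4) CAS  T3:  M=6  r_T3=5 ✓
   5) CAS  T0:  M=6  r_T0=5 ✗
   6) CAS  T2:  M=6  r_T2=5 ✗
   7) LOAD T0:  M=6  r_T0=6
   8) LOAD T2:  M=6  r_T2=6
   9) CAS  T2:  M=7  r_T2=6 ✓
  10) CAS  T0:  M=7  r_T0=6 ✗
  11) LOAD T1:  M=7  r_T1=7
  12) CAS  T1:  M=8  r_T1=7 ✓
  13) LOAD T3:  M=8  r_T3=8
  14) CAS  T3:  M=9  r_T3=8 ✓
  15) LOAD T1:  M=9  r_T1=9
  16) CAS  T1:  M=10  r_T1=9 ✓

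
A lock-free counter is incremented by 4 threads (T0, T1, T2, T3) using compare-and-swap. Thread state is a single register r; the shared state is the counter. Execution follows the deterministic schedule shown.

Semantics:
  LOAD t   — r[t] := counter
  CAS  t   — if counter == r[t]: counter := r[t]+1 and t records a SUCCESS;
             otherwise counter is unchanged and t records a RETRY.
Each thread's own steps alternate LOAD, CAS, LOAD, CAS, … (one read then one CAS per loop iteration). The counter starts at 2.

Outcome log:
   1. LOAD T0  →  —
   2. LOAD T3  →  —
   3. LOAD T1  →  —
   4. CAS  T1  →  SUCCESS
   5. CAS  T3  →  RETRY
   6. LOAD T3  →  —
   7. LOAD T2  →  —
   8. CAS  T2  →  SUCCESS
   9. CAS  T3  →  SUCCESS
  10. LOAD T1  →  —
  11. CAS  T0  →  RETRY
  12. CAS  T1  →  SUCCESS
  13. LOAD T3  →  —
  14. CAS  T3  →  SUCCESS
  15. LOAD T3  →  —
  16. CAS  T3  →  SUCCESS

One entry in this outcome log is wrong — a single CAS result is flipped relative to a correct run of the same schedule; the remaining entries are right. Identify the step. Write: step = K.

Correct run:
T0 LOAD — after: cnt=2, r=2 — load
T3 LOAD — after: cnt=2, r=2 — load
T1 LOAD — after: cnt=2, r=2 — load
T1 CAS — after: cnt=3, r=2 — ok
T3 CAS — after: cnt=3, r=2 — retry
T3 LOAD — after: cnt=3, r=3 — load
T2 LOAD — after: cnt=3, r=3 — load
T2 CAS — after: cnt=4, r=3 — ok
T3 CAS — after: cnt=4, r=3 — retry
T1 LOAD — after: cnt=4, r=4 — load
T0 CAS — after: cnt=4, r=2 — retry
T1 CAS — after: cnt=5, r=4 — ok
T3 LOAD — after: cnt=5, r=5 — load
T3 CAS — after: cnt=6, r=5 — ok
T3 LOAD — after: cnt=6, r=6 — load
T3 CAS — after: cnt=7, r=6 — ok
Flip is step 9.

step = 9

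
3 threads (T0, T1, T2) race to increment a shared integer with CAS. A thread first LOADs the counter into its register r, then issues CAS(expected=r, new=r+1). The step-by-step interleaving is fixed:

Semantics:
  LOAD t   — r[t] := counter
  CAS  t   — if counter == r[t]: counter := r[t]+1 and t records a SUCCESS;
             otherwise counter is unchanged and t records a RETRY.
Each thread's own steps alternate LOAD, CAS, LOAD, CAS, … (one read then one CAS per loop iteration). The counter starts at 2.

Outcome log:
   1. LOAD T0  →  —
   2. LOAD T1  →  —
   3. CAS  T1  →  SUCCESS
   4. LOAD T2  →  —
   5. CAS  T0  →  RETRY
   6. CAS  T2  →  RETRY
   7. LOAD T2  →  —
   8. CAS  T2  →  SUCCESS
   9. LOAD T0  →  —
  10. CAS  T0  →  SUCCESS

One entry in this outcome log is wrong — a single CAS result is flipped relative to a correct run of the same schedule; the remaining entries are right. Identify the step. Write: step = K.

step = 6

Reference trace:
[1] T0.load  rd  (counter 2, T0.r 2)
[2] T1.load  rd  (counter 2, T1.r 2)
[3] T1.cas  hit  (counter 3, T1.r 2)
[4] T2.load  rd  (counter 3, T2.r 3)
[5] T0.cas  miss  (counter 3, T0.r 2)
[6] T2.cas  hit  (counter 4, T2.r 3)
[7] T2.load  rd  (counter 4, T2.r 4)
[8] T2.cas  hit  (counter 5, T2.r 4)
[9] T0.load  rd  (counter 5, T0.r 5)
[10] T0.cas  hit  (counter 6, T0.r 5)
Log disagrees first at step 6.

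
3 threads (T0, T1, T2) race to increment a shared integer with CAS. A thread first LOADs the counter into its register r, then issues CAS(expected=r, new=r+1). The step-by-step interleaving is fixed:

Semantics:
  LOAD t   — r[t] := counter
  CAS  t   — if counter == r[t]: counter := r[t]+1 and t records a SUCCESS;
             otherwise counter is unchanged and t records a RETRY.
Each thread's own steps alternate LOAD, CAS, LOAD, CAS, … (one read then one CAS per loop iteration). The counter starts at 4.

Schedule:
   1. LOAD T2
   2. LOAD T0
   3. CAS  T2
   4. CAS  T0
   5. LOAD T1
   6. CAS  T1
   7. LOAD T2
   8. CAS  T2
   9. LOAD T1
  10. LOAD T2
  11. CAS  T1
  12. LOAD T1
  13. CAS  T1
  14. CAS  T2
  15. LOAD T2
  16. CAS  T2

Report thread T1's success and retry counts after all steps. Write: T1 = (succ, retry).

#1 T2 reads 4
#2 T0 reads 4
#3 T2 CAS(4→5) writes; counter now 5
#4 T0 CAS(4→5) fails; counter now 5
#5 T1 reads 5
#6 T1 CAS(5→6) writes; counter now 6
#7 T2 reads 6
#8 T2 CAS(6→7) writes; counter now 7
#9 T1 reads 7
#10 T2 reads 7
#11 T1 CAS(7→8) writes; counter now 8
#12 T1 reads 8
#13 T1 CAS(8→9) writes; counter now 9
#14 T2 CAS(7→8) fails; counter now 9
#15 T2 reads 9
#16 T2 CAS(9→10) writes; counter now 10

T1 = (3, 0)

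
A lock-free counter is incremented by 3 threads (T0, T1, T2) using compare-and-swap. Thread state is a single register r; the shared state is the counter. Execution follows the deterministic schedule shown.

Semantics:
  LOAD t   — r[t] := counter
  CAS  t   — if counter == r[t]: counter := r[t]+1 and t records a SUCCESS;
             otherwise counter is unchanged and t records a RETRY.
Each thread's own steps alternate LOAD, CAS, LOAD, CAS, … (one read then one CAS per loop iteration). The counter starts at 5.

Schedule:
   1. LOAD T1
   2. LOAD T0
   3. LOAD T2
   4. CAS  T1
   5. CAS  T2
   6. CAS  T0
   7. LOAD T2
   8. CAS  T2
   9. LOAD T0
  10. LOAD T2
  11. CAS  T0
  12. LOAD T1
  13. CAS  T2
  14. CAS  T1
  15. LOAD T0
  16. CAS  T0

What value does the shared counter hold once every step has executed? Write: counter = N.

counter = 10

#1 T1 reads 5
#2 T0 reads 5
#3 T2 reads 5
#4 T1 CAS(5→6) writes; counter now 6
#5 T2 CAS(5→6) fails; counter now 6
#6 T0 CAS(5→6) fails; counter now 6
#7 T2 reads 6
#8 T2 CAS(6→7) writes; counter now 7
#9 T0 reads 7
#10 T2 reads 7
#11 T0 CAS(7→8) writes; counter now 8
#12 T1 reads 8
#13 T2 CAS(7→8) fails; counter now 8
#14 T1 CAS(8→9) writes; counter now 9
#15 T0 reads 9
#16 T0 CAS(9→10) writes; counter now 10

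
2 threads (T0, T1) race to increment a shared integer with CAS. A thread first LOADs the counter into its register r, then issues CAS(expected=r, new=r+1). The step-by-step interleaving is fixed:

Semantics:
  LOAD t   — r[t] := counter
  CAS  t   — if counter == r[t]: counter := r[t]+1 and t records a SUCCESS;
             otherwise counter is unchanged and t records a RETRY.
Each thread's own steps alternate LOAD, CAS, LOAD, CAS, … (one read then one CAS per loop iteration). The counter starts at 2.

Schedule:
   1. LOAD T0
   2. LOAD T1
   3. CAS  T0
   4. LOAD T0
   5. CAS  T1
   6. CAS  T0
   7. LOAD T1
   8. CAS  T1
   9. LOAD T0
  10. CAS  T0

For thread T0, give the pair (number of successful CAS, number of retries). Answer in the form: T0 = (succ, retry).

T0 = (3, 0)

T0 LOAD — after: cnt=2, r=2 — load
T1 LOAD — after: cnt=2, r=2 — load
T0 CAS — after: cnt=3, r=2 — ok
T0 LOAD — after: cnt=3, r=3 — load
T1 CAS — after: cnt=3, r=2 — retry
T0 CAS — after: cnt=4, r=3 — ok
T1 LOAD — after: cnt=4, r=4 — load
T1 CAS — after: cnt=5, r=4 — ok
T0 LOAD — after: cnt=5, r=5 — load
T0 CAS — after: cnt=6, r=5 — ok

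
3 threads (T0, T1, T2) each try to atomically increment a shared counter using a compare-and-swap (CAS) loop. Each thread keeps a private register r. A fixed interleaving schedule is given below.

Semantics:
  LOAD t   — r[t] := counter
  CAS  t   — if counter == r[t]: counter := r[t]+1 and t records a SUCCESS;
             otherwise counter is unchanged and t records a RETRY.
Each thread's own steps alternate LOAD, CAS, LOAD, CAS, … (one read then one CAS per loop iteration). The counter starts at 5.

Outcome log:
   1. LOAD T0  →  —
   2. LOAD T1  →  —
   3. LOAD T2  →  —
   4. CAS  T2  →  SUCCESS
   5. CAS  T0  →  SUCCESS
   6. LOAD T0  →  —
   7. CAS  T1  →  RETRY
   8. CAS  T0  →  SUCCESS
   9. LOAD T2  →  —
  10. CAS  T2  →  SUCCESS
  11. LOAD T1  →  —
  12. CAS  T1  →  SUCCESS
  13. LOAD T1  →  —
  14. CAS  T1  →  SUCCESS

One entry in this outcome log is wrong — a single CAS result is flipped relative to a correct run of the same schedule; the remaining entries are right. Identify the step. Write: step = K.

step = 5

Reference trace:
1. LOAD T0 → mem=5 r[T0]=5 [LOAD]
2. LOAD T1 → mem=5 r[T1]=5 [LOAD]
3. LOAD T2 → mem=5 r[T2]=5 [LOAD]
4. CAS T2 → mem=6 r[T2]=5 [OK]
5. CAS T0 → mem=6 r[T0]=5 [RETRY]
6. LOAD T0 → mem=6 r[T0]=6 [LOAD]
7. CAS T1 → mem=6 r[T1]=5 [RETRY]
8. CAS T0 → mem=7 r[T0]=6 [OK]
9. LOAD T2 → mem=7 r[T2]=7 [LOAD]
10. CAS T2 → mem=8 r[T2]=7 [OK]
11. LOAD T1 → mem=8 r[T1]=8 [LOAD]
12. CAS T1 → mem=9 r[T1]=8 [OK]
13. LOAD T1 → mem=9 r[T1]=9 [LOAD]
14. CAS T1 → mem=10 r[T1]=9 [OK]
Flip is step 5.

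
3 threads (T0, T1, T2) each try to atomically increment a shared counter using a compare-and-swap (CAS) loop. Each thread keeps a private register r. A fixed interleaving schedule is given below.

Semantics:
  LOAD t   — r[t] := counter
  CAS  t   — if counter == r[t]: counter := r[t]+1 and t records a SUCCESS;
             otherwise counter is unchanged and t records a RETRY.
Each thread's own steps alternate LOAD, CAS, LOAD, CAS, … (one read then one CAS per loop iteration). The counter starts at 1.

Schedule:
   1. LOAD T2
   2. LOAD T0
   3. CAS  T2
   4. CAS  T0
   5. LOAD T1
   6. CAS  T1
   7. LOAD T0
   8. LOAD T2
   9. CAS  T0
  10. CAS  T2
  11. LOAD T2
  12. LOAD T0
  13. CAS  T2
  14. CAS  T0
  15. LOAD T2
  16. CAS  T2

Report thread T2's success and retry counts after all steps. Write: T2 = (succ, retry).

T2 LOAD — after: cnt=1, r=1 — load
T0 LOAD — after: cnt=1, r=1 — load
T2 CAS — after: cnt=2, r=1 — ok
T0 CAS — after: cnt=2, r=1 — retry
T1 LOAD — after: cnt=2, r=2 — load
T1 CAS — after: cnt=3, r=2 — ok
T0 LOAD — after: cnt=3, r=3 — load
T2 LOAD — after: cnt=3, r=3 — load
T0 CAS — after: cnt=4, r=3 — ok
T2 CAS — after: cnt=4, r=3 — retry
T2 LOAD — after: cnt=4, r=4 — load
T0 LOAD — after: cnt=4, r=4 — load
T2 CAS — after: cnt=5, r=4 — ok
T0 CAS — after: cnt=5, r=4 — retry
T2 LOAD — after: cnt=5, r=5 — load
T2 CAS — after: cnt=6, r=5 — ok

T2 = (3, 1)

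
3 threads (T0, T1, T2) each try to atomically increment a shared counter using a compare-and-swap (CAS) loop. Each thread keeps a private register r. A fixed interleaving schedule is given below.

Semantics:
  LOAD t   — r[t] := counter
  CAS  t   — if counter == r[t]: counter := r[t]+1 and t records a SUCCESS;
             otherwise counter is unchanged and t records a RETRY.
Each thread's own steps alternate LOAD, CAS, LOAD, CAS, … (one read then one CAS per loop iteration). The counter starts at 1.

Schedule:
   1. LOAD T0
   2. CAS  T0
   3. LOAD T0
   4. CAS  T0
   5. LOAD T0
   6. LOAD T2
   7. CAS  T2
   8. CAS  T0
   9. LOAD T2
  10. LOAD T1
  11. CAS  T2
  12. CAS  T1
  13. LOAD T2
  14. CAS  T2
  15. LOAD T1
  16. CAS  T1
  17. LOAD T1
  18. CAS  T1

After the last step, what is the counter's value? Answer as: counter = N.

   1) LOAD T0:  M=1  r_T0=1
   2) CAS  T0:  M=2  r_T0=1 ✓
   3) LOAD T0:  M=2  r_T0=2
   4) CAS  T0:  M=3  r_T0=2 ✓
   5) LOAD T0:  M=3  r_T0=3
   6) LOAD T2:  M=3  r_T2=3
   7) CAS  T2:  M=4  r_T2=3 ✓
   8) CAS  T0:  M=4  r_T0=3 ✗
   9) LOAD T2:  M=4  r_T2=4
  10) LOAD T1:  M=4  r_T1=4
  11) CAS  T2:  M=5  r_T2=4 ✓
  12) CAS  T1:  M=5  r_T1=4 ✗
  13) LOAD T2:  M=5  r_T2=5
  14) CAS  T2:  M=6  r_T2=5 ✓
  15) LOAD T1:  M=6  r_T1=6
  16) CAS  T1:  M=7  r_T1=6 ✓
  17) LOAD T1:  M=7  r_T1=7
  18) CAS  T1:  M=8  r_T1=7 ✓

counter = 8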